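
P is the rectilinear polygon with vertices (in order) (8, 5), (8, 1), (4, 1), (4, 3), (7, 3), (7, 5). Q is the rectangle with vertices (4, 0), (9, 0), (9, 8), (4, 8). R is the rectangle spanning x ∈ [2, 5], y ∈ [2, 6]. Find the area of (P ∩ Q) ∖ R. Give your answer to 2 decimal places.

9.00

|P ∩ Q| = 10.
|(P ∩ Q) ∩ R| = 1.
|(P ∩ Q) ∖ R| = 10 − 1 = 9.00.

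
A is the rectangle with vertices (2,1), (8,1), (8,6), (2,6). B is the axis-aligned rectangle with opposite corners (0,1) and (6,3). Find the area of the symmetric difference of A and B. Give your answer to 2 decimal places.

|A∩B|: x∈[2,6], y∈[1,3] → 4·2 = 8.
|A △ B| = |A| + |B| − 2·|A∩B| = 30 + 12 − 16 = 26.00.

26.00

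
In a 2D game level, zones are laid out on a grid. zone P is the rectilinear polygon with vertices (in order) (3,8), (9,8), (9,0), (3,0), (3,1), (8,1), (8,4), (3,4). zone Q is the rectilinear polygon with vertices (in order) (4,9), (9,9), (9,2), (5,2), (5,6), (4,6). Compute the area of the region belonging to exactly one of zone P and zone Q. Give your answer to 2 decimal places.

|zone P| = 33, |zone Q| = 31, |zone P∩zone Q| = 20.
|zone P △ zone Q| = |zone P| + |zone Q| − 2·|zone P∩zone Q| = 33 + 31 − 40 = 24.00.

24.00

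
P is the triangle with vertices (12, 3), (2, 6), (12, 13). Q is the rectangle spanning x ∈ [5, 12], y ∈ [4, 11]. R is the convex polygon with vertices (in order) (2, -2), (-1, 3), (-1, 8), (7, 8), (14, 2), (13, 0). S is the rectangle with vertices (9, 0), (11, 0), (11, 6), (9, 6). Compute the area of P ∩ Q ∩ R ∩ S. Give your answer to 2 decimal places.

The intersection is the polygon with vertices (11,4.571), (11,4), (9,4), (9,6), (9.333,6).
By the shoelace formula its area is 2.81.

2.81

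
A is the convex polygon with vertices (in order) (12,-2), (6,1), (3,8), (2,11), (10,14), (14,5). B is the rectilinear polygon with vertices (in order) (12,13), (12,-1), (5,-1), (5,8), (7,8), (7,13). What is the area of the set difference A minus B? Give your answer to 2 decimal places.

|A| = 115, |A∩B| = 78.0903.
|A ∖ B| = |A| − |A∩B| = 115 − 78.0903 = 36.91.

36.91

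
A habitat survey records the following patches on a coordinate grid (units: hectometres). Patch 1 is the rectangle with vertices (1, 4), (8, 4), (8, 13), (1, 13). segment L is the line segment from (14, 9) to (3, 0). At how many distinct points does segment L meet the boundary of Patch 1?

2

The segment meets the boundary at (7.889,4), (8,4.091).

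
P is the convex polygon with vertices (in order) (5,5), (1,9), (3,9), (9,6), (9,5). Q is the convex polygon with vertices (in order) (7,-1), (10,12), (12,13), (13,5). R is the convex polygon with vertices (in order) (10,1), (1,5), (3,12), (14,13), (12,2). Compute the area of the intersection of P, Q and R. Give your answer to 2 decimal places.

The intersection is the polygon with vertices (9,5), (8.385,5), (8.655,6.172), (9,6).
By the shoelace formula its area is 0.53.

0.53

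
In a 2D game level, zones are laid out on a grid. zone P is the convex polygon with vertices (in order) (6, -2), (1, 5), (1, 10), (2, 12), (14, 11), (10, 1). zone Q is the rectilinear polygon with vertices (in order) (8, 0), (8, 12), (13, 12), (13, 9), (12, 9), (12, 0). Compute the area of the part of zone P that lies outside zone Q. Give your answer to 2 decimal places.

79.71

|zone P| = 119.5, |zone P∩zone Q| = 39.7917.
|zone P ∖ zone Q| = |zone P| − |zone P∩zone Q| = 119.5 − 39.7917 = 79.71.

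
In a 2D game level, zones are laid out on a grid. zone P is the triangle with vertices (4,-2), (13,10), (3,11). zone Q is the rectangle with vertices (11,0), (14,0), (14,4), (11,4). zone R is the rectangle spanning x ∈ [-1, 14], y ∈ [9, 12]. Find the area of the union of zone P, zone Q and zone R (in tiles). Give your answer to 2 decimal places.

By inclusion–exclusion:
Individual areas: |zone P| = 64.5, |zone Q| = 12, |zone R| = 45.
|zone P∩zone Q| = 0.
|zone P∩zone R| = 14.4712.
|zone Q∩zone R| = 0 (no overlap).
|zone P∩zone Q∩zone R| = 0.
|zone P ∪ zone Q ∪ zone R| = 121.5 − 14.4712 + 0 = 107.03.

107.03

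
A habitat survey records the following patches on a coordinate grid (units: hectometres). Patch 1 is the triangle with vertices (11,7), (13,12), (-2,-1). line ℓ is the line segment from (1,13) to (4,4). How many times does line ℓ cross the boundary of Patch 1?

The segment meets the boundary at (3.948,4.155).

1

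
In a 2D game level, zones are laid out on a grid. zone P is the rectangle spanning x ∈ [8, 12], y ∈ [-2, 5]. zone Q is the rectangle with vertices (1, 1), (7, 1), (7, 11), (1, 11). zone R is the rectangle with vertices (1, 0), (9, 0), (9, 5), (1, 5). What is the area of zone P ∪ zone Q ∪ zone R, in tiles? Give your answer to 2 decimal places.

By inclusion–exclusion:
Individual areas: |zone P| = 28, |zone Q| = 60, |zone R| = 40.
|zone P∩zone Q| = 0 (no overlap).
|zone P∩zone R|: x∈[8,9], y∈[0,5] → 1·5 = 5.
|zone Q∩zone R|: x∈[1,7], y∈[1,5] → 6·4 = 24.
|zone P∩zone Q∩zone R| = 0.
|zone P ∪ zone Q ∪ zone R| = 128 − 29 + 0 = 99.00.

99.00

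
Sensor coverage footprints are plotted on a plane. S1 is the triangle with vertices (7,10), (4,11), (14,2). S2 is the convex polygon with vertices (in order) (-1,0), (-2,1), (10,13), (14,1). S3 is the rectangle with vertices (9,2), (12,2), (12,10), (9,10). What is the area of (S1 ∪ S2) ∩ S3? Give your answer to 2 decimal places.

The region (S1 ∪ S2) ∩ S3 is the polygon with vertices (12,7), (12,2), (9,2), (9,10), (11,10).
By the shoelace formula its area is 22.50.

22.50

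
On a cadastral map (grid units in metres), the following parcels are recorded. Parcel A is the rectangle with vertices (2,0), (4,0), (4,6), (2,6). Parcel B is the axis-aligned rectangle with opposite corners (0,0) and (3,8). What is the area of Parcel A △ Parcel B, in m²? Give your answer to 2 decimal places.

|Parcel A∩Parcel B|: x∈[2,3], y∈[0,6] → 1·6 = 6.
|Parcel A △ Parcel B| = |Parcel A| + |Parcel B| − 2·|Parcel A∩Parcel B| = 12 + 24 − 12 = 24.00.

24.00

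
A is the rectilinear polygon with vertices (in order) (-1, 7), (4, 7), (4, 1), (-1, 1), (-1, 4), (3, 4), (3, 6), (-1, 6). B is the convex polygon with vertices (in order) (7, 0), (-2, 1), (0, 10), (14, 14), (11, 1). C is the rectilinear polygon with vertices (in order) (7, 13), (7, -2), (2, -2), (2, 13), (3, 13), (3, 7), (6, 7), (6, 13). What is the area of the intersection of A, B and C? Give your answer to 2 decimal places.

10.00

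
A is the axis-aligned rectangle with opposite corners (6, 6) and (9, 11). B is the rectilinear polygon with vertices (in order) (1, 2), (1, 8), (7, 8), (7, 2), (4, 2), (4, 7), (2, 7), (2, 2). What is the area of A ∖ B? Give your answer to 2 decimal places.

|A| = 15, |A∩B| = 2.
|A ∖ B| = |A| − |A∩B| = 15 − 2 = 13.00.

13.00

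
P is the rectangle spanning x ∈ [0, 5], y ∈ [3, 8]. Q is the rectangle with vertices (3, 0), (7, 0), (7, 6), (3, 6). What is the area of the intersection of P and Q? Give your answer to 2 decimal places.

6.00

|P∩Q|: x∈[3,5], y∈[3,6] → 2·3 = 6.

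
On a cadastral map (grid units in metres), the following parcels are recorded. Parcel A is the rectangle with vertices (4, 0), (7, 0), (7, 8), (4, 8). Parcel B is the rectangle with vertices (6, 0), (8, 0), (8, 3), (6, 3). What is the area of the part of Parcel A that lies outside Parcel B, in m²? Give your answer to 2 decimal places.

21.00

|Parcel A∩Parcel B|: x∈[6,7], y∈[0,3] → 1·3 = 3.
|Parcel A| = 24.
|Parcel A ∖ Parcel B| = |Parcel A| − |Parcel A∩Parcel B| = 24 − 3 = 21.00.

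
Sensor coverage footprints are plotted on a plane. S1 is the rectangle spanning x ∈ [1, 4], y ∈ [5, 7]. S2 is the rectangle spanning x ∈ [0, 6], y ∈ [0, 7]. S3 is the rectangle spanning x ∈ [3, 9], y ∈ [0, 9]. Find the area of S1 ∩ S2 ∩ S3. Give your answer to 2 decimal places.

The intersection is the polygon with vertices (3,5), (3,7), (4,7), (4,5).
By the shoelace formula its area is 2.00.

2.00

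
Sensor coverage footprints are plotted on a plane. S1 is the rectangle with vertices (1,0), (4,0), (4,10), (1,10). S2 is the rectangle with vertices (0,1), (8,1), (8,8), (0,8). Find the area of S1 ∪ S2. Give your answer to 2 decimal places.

65.00

By inclusion–exclusion:
Individual areas: |S1| = 30, |S2| = 56.
|S1∩S2|: x∈[1,4], y∈[1,8] → 3·7 = 21.
|S1 ∪ S2| = 86 − 21 = 65.00.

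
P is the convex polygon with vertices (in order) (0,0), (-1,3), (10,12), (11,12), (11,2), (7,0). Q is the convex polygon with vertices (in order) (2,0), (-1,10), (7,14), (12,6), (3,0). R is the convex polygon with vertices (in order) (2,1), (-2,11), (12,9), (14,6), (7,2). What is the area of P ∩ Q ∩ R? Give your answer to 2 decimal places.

The intersection is the polygon with vertices (11,7.6), (11,5.333), (5.571,1.714), (2,1), (0.8,4), (0.686,4.38), (7.176,9.689), (9.941,9.294).
By the shoelace formula its area is 53.39.

53.39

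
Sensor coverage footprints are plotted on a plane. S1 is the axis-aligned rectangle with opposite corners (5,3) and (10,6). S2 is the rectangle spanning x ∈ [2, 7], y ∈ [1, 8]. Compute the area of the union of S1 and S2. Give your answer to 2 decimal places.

44.00

By inclusion–exclusion:
Individual areas: |S1| = 15, |S2| = 35.
|S1∩S2|: x∈[5,7], y∈[3,6] → 2·3 = 6.
|S1 ∪ S2| = 50 − 6 = 44.00.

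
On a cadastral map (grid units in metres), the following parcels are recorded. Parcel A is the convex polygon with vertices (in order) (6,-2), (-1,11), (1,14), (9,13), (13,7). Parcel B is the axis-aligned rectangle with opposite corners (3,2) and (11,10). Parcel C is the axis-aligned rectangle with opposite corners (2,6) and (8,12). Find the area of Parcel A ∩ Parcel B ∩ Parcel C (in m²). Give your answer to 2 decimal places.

20.00

The intersection is the polygon with vertices (3,10), (8,10), (8,6), (3,6).
By the shoelace formula its area is 20.00.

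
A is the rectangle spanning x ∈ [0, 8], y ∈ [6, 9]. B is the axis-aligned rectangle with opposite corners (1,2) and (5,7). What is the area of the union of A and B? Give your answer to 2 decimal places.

40.00

By inclusion–exclusion:
Individual areas: |A| = 24, |B| = 20.
|A∩B|: x∈[1,5], y∈[6,7] → 4·1 = 4.
|A ∪ B| = 44 − 4 = 40.00.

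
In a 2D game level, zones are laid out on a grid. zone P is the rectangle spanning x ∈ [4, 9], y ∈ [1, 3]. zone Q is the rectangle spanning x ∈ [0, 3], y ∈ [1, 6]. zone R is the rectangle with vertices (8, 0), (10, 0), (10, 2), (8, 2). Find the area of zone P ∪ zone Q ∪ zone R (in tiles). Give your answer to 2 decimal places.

By inclusion–exclusion:
Individual areas: |zone P| = 10, |zone Q| = 15, |zone R| = 4.
|zone P∩zone Q| = 0 (no overlap).
|zone P∩zone R|: x∈[8,9], y∈[1,2] → 1·1 = 1.
|zone Q∩zone R| = 0 (no overlap).
|zone P∩zone Q∩zone R| = 0.
|zone P ∪ zone Q ∪ zone R| = 29 − 1 + 0 = 28.00.

28.00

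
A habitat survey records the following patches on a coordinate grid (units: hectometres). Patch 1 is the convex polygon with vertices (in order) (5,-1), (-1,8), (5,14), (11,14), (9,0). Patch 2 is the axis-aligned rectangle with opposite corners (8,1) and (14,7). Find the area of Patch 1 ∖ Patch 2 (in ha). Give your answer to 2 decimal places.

|Patch 1| = 117, |Patch 1∩Patch 2| = 9.4286.
|Patch 1 ∖ Patch 2| = |Patch 1| − |Patch 1∩Patch 2| = 117 − 9.4286 = 107.57.

107.57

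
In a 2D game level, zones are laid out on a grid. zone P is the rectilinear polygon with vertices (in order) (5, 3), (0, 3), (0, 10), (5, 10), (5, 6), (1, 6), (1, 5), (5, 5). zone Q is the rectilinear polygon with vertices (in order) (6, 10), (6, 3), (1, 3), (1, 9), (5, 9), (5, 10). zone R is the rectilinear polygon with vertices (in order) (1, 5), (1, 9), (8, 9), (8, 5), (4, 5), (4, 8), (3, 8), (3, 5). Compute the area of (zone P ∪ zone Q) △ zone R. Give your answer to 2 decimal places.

33.00

|zone P ∪ zone Q| = 42.
|(zone P ∪ zone Q) ∩ zone R| = 17.
|(zone P ∪ zone Q) △ zone R| = 42 + 25 − 34 = 33.00.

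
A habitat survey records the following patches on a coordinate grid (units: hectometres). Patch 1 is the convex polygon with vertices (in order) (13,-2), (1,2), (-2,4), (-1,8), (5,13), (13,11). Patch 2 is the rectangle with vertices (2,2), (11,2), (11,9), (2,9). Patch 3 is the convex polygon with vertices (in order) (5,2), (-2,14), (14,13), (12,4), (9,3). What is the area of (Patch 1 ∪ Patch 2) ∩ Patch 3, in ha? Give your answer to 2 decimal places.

The region (Patch 1 ∪ Patch 2) ∩ Patch 3 is the polygon with vertices (5,13), (13,11), (13,8.5), (12,4), (9,3), (5,2), (0.682,9.402).
By the shoelace formula its area is 93.00.

93.00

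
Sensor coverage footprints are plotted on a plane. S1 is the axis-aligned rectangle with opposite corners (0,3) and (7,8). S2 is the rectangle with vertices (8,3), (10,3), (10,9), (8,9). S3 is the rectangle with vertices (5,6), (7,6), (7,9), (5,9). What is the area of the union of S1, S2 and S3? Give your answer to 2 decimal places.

49.00

By inclusion–exclusion:
Individual areas: |S1| = 35, |S2| = 12, |S3| = 6.
|S1∩S2| = 0 (no overlap).
|S1∩S3|: x∈[5,7], y∈[6,8] → 2·2 = 4.
|S2∩S3| = 0 (no overlap).
|S1∩S2∩S3| = 0.
|S1 ∪ S2 ∪ S3| = 53 − 4 + 0 = 49.00.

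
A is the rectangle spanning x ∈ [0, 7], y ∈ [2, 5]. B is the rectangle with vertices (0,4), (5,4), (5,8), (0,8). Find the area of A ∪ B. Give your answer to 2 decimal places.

36.00

By inclusion–exclusion:
Individual areas: |A| = 21, |B| = 20.
|A∩B|: x∈[0,5], y∈[4,5] → 5·1 = 5.
|A ∪ B| = 41 − 5 = 36.00.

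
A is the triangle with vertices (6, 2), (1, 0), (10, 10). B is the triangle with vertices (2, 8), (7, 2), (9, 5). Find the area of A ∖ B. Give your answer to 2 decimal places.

11.42

|A| = 16, |A∩B| = 4.5838.
|A ∖ B| = |A| − |A∩B| = 16 − 4.5838 = 11.42.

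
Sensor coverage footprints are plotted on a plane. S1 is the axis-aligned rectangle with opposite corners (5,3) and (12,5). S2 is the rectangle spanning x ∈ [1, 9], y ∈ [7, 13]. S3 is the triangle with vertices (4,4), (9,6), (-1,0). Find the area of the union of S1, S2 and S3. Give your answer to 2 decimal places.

65.82

By inclusion–exclusion:
Individual areas: |S1| = 14, |S2| = 48, |S3| = 5.
|S1∩S2| = 0 (no overlap).
|S1∩S3| = 1.1833.
|S2∩S3| = 0.
|S1∩S2∩S3| = 0.
|S1 ∪ S2 ∪ S3| = 67 − 1.1833 + 0 = 65.82.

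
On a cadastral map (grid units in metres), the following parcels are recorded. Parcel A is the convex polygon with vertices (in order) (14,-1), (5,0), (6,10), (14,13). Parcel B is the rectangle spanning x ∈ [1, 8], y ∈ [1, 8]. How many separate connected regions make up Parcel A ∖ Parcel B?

Parcel A ∖ Parcel B is a single connected region.

1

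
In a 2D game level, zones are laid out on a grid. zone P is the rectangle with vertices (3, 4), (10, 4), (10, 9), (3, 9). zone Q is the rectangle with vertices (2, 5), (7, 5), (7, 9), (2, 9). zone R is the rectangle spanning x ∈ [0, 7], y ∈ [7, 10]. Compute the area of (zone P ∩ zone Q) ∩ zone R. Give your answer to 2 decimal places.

8.00

The region (zone P ∩ zone Q) ∩ zone R is the polygon with vertices (7,7), (3,7), (3,9), (7,9).
By the shoelace formula its area is 8.00.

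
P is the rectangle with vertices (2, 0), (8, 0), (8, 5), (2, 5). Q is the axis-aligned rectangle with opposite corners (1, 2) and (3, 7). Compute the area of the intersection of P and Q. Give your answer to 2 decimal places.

|P∩Q|: x∈[2,3], y∈[2,5] → 1·3 = 3.

3.00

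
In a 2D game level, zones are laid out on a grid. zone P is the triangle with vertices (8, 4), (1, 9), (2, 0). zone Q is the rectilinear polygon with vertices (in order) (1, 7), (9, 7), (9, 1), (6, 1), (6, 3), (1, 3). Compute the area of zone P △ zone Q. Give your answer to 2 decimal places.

|zone P| = 29, |zone Q| = 38, |zone P∩zone Q| = 19.2556.
|zone P △ zone Q| = |zone P| + |zone Q| − 2·|zone P∩zone Q| = 29 + 38 − 38.5111 = 28.49.

28.49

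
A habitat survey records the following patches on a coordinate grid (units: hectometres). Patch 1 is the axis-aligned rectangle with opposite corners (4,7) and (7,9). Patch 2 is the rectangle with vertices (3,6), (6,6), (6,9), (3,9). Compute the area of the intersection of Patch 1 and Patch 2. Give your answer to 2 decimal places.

|Patch 1∩Patch 2|: x∈[4,6], y∈[7,9] → 2·2 = 4.

4.00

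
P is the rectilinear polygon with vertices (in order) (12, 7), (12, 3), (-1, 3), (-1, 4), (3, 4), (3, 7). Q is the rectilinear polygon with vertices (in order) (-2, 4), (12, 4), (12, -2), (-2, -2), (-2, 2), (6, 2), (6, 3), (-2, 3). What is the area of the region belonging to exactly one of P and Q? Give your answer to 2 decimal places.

|P| = 40, |Q| = 76, |P∩Q| = 13.
|P △ Q| = |P| + |Q| − 2·|P∩Q| = 40 + 76 − 26 = 90.00.

90.00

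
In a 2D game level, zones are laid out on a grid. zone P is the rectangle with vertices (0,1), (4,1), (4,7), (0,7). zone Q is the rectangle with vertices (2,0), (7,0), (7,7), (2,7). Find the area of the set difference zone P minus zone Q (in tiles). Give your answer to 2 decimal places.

|zone P∩zone Q|: x∈[2,4], y∈[1,7] → 2·6 = 12.
|zone P| = 24.
|zone P ∖ zone Q| = |zone P| − |zone P∩zone Q| = 24 − 12 = 12.00.

12.00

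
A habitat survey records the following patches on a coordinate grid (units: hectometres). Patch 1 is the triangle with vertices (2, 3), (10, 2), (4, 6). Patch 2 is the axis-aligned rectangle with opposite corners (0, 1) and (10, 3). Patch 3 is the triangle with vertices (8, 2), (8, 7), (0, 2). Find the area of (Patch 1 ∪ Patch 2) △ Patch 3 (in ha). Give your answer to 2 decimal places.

20.33

|Patch 1 ∪ Patch 2| = 29.75.
|(Patch 1 ∪ Patch 2) ∩ Patch 3| = 14.71.
|(Patch 1 ∪ Patch 2) △ Patch 3| = 29.75 + 20 − 29.42 = 20.33.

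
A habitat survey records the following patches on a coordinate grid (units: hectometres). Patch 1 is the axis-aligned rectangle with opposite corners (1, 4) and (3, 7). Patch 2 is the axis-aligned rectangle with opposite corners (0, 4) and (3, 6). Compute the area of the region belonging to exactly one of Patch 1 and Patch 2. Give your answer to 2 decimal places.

4.00

|Patch 1∩Patch 2|: x∈[1,3], y∈[4,6] → 2·2 = 4.
|Patch 1 △ Patch 2| = |Patch 1| + |Patch 2| − 2·|Patch 1∩Patch 2| = 6 + 6 − 8 = 4.00.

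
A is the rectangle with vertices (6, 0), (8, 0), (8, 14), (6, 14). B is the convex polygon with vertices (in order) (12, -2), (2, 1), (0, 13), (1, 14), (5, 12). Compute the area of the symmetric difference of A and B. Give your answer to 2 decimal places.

87.50

|A| = 28, |B| = 91.5, |A∩B| = 16.
|A △ B| = |A| + |B| − 2·|A∩B| = 28 + 91.5 − 32 = 87.50.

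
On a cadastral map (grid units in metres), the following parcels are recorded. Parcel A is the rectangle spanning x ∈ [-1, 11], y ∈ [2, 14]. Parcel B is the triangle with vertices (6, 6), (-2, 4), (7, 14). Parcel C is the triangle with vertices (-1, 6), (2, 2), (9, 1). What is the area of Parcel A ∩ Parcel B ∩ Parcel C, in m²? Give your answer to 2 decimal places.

0.99

The intersection is the polygon with vertices (-0.448,5.724), (1.333,4.833), (0.105,4.526), (-0.636,5.515).
By the shoelace formula its area is 0.99.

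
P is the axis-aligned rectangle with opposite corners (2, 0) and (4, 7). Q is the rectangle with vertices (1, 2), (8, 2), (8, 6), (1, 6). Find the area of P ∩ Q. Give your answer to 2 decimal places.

|P∩Q|: x∈[2,4], y∈[2,6] → 2·4 = 8.

8.00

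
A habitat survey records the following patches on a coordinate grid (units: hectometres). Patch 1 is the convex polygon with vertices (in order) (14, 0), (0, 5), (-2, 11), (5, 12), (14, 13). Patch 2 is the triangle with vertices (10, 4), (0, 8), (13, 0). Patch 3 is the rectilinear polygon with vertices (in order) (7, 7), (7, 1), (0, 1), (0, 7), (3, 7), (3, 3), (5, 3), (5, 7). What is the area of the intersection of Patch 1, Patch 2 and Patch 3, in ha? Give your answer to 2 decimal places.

3.12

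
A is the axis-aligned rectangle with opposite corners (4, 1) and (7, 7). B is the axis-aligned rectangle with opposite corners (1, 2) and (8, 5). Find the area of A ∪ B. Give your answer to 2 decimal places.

By inclusion–exclusion:
Individual areas: |A| = 18, |B| = 21.
|A∩B|: x∈[4,7], y∈[2,5] → 3·3 = 9.
|A ∪ B| = 39 − 9 = 30.00.

30.00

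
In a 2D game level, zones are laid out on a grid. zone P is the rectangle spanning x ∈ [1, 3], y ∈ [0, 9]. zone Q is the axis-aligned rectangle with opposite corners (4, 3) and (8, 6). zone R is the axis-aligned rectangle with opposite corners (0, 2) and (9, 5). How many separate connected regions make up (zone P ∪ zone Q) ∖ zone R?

3

(zone P ∪ zone Q) ∖ zone R splits into 3 disjoint pieces (area 4, area 8, area 4).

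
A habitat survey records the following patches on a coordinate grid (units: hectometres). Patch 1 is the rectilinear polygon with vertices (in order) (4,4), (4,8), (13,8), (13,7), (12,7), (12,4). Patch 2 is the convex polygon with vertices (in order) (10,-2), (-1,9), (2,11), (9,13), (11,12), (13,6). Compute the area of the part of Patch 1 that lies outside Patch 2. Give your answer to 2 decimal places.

0.50

|Patch 1| = 33, |Patch 1∩Patch 2| = 32.5.
|Patch 1 ∖ Patch 2| = |Patch 1| − |Patch 1∩Patch 2| = 33 − 32.5 = 0.50.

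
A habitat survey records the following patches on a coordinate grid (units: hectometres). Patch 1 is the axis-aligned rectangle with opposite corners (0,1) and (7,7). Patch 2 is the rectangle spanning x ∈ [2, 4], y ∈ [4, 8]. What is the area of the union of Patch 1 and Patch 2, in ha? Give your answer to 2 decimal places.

44.00

By inclusion–exclusion:
Individual areas: |Patch 1| = 42, |Patch 2| = 8.
|Patch 1∩Patch 2|: x∈[2,4], y∈[4,7] → 2·3 = 6.
|Patch 1 ∪ Patch 2| = 50 − 6 = 44.00.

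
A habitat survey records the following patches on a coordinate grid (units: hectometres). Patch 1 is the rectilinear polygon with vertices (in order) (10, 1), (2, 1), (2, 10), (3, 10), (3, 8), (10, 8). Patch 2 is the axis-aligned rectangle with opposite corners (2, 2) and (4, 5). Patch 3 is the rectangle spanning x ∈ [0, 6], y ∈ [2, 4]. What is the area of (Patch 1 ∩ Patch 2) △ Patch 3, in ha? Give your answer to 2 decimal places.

|Patch 1 ∩ Patch 2| = 6.
|(Patch 1 ∩ Patch 2) ∩ Patch 3| = 4.
|(Patch 1 ∩ Patch 2) △ Patch 3| = 6 + 12 − 8 = 10.00.

10.00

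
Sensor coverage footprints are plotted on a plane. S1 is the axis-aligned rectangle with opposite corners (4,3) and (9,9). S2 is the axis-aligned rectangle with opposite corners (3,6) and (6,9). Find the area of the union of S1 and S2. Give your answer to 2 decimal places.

By inclusion–exclusion:
Individual areas: |S1| = 30, |S2| = 9.
|S1∩S2|: x∈[4,6], y∈[6,9] → 2·3 = 6.
|S1 ∪ S2| = 39 − 6 = 33.00.

33.00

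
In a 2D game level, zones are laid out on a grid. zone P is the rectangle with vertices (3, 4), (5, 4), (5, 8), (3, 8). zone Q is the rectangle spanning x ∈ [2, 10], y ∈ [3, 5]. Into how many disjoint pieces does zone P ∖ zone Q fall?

zone P ∖ zone Q is a single connected region.

1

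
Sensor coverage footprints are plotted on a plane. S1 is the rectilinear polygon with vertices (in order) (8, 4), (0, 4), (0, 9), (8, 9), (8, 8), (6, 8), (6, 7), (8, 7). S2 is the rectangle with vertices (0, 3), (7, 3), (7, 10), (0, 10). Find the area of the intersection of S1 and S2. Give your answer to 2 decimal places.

34.00

The intersection is the polygon with vertices (0,4), (0,9), (7,9), (7,8), (6,8), (6,7), (7,7), (7,4).
By the shoelace formula its area is 34.00.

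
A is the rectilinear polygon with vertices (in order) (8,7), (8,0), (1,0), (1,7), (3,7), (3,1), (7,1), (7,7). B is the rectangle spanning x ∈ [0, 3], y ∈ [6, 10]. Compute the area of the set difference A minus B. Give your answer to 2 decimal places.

23.00

|A| = 25, |A∩B| = 2.
|A ∖ B| = |A| − |A∩B| = 25 − 2 = 23.00.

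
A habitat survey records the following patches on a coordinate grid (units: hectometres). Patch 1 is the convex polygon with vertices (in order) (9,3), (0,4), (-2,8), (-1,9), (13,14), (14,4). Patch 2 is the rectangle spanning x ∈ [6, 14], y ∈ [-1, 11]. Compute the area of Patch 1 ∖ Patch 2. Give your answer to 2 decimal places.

|Patch 1| = 117.5, |Patch 1∩Patch 2| = 58.55.
|Patch 1 ∖ Patch 2| = |Patch 1| − |Patch 1∩Patch 2| = 117.5 − 58.55 = 58.95.

58.95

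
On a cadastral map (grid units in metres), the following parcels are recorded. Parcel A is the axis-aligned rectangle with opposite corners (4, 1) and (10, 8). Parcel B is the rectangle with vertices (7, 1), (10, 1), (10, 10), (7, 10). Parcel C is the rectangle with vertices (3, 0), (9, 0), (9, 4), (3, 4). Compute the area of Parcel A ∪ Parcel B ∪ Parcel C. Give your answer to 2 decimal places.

57.00

By inclusion–exclusion:
Individual areas: |Parcel A| = 42, |Parcel B| = 27, |Parcel C| = 24.
|Parcel A∩Parcel B|: x∈[7,10], y∈[1,8] → 3·7 = 21.
|Parcel A∩Parcel C|: x∈[4,9], y∈[1,4] → 5·3 = 15.
|Parcel B∩Parcel C|: x∈[7,9], y∈[1,4] → 2·3 = 6.
|Parcel A∩Parcel B∩Parcel C| = 6.
|Parcel A ∪ Parcel B ∪ Parcel C| = 93 − 42 + 6 = 57.00.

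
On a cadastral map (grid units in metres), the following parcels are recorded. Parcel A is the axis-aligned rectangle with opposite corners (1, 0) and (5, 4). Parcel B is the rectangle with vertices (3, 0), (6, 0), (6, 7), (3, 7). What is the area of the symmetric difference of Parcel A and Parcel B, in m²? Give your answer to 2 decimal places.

|Parcel A∩Parcel B|: x∈[3,5], y∈[0,4] → 2·4 = 8.
|Parcel A △ Parcel B| = |Parcel A| + |Parcel B| − 2·|Parcel A∩Parcel B| = 16 + 21 − 16 = 21.00.

21.00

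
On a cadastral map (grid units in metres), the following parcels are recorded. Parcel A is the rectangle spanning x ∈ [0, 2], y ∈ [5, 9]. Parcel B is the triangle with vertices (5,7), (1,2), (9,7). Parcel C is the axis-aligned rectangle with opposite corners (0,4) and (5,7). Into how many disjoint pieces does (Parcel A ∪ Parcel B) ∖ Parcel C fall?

3

(Parcel A ∪ Parcel B) ∖ Parcel C splits into 3 disjoint pieces (area 4, area 5, area 1.6).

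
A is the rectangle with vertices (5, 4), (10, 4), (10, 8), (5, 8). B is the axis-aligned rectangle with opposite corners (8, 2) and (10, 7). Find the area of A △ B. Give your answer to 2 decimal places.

18.00

|A∩B|: x∈[8,10], y∈[4,7] → 2·3 = 6.
|A △ B| = |A| + |B| − 2·|A∩B| = 20 + 10 − 12 = 18.00.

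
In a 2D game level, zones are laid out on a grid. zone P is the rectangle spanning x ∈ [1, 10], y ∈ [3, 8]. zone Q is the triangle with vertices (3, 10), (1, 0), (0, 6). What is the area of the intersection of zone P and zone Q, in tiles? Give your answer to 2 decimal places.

5.33

The intersection is the polygon with vertices (2.6,8), (1.6,3), (1,3), (1,7.333), (1.5,8).
By the shoelace formula its area is 5.33.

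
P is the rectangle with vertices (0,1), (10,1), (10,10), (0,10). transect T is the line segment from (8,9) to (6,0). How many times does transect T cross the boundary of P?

1

The segment meets the boundary at (6.222,1).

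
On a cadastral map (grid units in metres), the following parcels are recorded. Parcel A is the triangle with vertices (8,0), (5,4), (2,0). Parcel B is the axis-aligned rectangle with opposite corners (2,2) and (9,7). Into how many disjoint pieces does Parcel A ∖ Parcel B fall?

1

Parcel A ∖ Parcel B is a single connected region.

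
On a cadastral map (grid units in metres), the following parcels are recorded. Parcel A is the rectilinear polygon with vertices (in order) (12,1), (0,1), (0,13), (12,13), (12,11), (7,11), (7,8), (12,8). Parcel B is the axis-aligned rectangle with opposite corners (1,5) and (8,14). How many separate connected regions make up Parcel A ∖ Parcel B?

Parcel A ∖ Parcel B splits into 2 disjoint pieces (area 68, area 8).

2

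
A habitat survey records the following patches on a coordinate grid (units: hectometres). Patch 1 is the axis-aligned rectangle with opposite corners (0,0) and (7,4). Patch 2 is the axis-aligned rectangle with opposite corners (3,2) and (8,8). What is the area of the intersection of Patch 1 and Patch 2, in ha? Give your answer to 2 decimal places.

8.00

|Patch 1∩Patch 2|: x∈[3,7], y∈[2,4] → 4·2 = 8.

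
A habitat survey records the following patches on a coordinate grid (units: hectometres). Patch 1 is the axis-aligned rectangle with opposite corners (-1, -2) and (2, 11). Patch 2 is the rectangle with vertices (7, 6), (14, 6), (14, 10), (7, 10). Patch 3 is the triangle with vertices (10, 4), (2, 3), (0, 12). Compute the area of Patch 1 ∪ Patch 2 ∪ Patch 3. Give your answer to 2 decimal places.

97.01

By inclusion–exclusion:
Individual areas: |Patch 1| = 39, |Patch 2| = 28, |Patch 3| = 37.
|Patch 1∩Patch 2| = 0 (no overlap).
|Patch 1∩Patch 3| = 6.8861.
|Patch 2∩Patch 3| = 0.1.
|Patch 1∩Patch 2∩Patch 3| = 0.
|Patch 1 ∪ Patch 2 ∪ Patch 3| = 104 − 6.9861 + 0 = 97.01.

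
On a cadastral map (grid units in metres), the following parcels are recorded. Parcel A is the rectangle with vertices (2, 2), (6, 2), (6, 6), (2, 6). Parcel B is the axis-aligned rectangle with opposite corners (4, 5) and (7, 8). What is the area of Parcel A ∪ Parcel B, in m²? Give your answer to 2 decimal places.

By inclusion–exclusion:
Individual areas: |Parcel A| = 16, |Parcel B| = 9.
|Parcel A∩Parcel B|: x∈[4,6], y∈[5,6] → 2·1 = 2.
|Parcel A ∪ Parcel B| = 25 − 2 = 23.00.

23.00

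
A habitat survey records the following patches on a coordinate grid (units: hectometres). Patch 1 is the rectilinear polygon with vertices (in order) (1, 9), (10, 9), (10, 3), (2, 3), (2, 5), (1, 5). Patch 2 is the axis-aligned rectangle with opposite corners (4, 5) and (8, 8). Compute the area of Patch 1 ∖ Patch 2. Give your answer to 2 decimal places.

|Patch 1| = 52, |Patch 1∩Patch 2| = 12.
|Patch 1 ∖ Patch 2| = |Patch 1| − |Patch 1∩Patch 2| = 52 − 12 = 40.00.

40.00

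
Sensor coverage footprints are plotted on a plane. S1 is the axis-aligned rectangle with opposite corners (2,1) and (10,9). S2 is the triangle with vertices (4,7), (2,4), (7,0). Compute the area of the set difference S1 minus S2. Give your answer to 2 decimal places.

52.91

|S1| = 64, |S1∩S2| = 11.0893.
|S1 ∖ S2| = |S1| − |S1∩S2| = 64 − 11.0893 = 52.91.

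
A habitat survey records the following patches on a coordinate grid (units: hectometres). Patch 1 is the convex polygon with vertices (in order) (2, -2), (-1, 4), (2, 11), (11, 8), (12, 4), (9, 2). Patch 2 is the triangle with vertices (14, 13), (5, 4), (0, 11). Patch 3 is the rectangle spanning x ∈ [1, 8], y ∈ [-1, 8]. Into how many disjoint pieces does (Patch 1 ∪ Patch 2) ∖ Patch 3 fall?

2

(Patch 1 ∪ Patch 2) ∖ Patch 3 splits into 2 disjoint pieces (area 69.5357, area 1.125).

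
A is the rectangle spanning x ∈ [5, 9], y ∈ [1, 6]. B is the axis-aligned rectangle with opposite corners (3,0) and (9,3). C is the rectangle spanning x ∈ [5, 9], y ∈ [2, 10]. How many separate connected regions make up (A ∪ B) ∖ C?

(A ∪ B) ∖ C is a single connected region.

1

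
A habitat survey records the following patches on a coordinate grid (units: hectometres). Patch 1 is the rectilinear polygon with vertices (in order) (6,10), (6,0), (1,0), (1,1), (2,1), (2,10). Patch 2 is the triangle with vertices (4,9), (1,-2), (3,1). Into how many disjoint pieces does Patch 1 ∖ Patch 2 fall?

2

Patch 1 ∖ Patch 2 splits into 2 disjoint pieces (area 34.6667, area 0.6818).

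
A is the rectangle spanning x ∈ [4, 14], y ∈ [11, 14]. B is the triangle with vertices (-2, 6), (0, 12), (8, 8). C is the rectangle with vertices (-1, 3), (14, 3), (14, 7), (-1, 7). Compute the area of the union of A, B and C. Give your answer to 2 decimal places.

By inclusion–exclusion:
Individual areas: |A| = 30, |B| = 28, |C| = 60.
|A∩B| = 0.
|A∩C| = 0 (no overlap).
|B∩C| = 1.6.
|A∩B∩C| = 0.
|A ∪ B ∪ C| = 118 − 1.6 + 0 = 116.40.

116.40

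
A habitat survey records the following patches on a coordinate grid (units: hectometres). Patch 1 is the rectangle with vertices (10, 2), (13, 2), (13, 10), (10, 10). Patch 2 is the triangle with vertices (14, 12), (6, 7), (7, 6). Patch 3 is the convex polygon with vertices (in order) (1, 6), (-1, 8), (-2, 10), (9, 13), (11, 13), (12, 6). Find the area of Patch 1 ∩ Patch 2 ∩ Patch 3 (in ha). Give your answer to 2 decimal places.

0.97

The intersection is the polygon with vertices (10,8.571), (10,9.5), (10.8,10), (11.429,10), (11.454,9.818).
By the shoelace formula its area is 0.97.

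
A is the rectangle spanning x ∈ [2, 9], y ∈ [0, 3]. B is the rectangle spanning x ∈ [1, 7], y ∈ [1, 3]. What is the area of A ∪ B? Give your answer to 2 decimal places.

By inclusion–exclusion:
Individual areas: |A| = 21, |B| = 12.
|A∩B|: x∈[2,7], y∈[1,3] → 5·2 = 10.
|A ∪ B| = 33 − 10 = 23.00.

23.00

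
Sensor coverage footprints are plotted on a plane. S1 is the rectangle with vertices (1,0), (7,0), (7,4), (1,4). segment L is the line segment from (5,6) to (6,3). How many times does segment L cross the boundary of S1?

The segment meets the boundary at (5.667,4).

1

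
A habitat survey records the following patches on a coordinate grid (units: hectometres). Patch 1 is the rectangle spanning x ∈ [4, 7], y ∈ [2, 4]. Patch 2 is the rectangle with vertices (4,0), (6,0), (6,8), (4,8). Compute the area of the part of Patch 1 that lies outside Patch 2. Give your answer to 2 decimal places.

|Patch 1∩Patch 2|: x∈[4,6], y∈[2,4] → 2·2 = 4.
|Patch 1| = 6.
|Patch 1 ∖ Patch 2| = |Patch 1| − |Patch 1∩Patch 2| = 6 − 4 = 2.00.

2.00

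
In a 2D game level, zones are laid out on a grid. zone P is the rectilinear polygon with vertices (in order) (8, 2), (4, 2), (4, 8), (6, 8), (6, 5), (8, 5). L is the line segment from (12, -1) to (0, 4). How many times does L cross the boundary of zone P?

The segment meets the boundary at (4,2.333), (4.8,2).

2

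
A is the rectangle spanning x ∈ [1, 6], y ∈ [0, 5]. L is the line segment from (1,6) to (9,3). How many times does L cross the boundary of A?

2

The segment meets the boundary at (6,4.125), (3.667,5).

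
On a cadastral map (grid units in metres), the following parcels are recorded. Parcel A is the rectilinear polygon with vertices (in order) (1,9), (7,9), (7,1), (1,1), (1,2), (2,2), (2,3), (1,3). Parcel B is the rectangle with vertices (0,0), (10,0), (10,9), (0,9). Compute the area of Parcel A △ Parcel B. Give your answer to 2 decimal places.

43.00

|Parcel A| = 47, |Parcel B| = 90, |Parcel A∩Parcel B| = 47.
|Parcel A △ Parcel B| = |Parcel A| + |Parcel B| − 2·|Parcel A∩Parcel B| = 47 + 90 − 94 = 43.00.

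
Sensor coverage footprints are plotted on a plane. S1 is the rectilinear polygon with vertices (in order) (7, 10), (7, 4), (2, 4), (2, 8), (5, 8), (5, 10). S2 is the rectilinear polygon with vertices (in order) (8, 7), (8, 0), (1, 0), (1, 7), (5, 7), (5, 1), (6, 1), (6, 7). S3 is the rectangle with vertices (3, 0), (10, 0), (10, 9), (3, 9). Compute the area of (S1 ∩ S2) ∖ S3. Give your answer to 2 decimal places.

3.00

|S1 ∩ S2| = 12.
|(S1 ∩ S2) ∩ S3| = 9.
|(S1 ∩ S2) ∖ S3| = 12 − 9 = 3.00.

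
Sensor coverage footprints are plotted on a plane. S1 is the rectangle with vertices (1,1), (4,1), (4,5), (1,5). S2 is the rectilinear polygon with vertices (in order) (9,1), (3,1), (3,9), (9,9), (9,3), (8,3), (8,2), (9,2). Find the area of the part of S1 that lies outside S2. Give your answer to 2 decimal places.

8.00

|S1| = 12, |S1∩S2| = 4.
|S1 ∖ S2| = |S1| − |S1∩S2| = 12 − 4 = 8.00.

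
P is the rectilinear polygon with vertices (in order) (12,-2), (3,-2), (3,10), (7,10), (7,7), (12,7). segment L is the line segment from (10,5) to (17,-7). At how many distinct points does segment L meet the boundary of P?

The segment meets the boundary at (12,1.571).

1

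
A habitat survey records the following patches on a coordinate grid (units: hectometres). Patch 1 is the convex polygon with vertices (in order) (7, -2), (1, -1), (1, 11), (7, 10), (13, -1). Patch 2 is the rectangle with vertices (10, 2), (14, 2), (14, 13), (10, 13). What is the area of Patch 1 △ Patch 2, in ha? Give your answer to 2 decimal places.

148.59

|Patch 1| = 108, |Patch 2| = 44, |Patch 1∩Patch 2| = 1.7045.
|Patch 1 △ Patch 2| = |Patch 1| + |Patch 2| − 2·|Patch 1∩Patch 2| = 108 + 44 − 3.4091 = 148.59.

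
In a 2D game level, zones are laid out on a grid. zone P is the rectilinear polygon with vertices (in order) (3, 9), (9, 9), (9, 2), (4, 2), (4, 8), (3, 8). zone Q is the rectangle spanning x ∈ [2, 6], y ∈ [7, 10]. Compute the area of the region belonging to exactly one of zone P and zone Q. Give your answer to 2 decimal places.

38.00

|zone P| = 36, |zone Q| = 12, |zone P∩zone Q| = 5.
|zone P △ zone Q| = |zone P| + |zone Q| − 2·|zone P∩zone Q| = 36 + 12 − 10 = 38.00.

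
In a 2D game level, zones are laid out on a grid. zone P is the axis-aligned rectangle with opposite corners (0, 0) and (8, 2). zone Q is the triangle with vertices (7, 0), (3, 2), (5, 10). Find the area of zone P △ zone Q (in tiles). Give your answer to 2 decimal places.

|zone P| = 16, |zone Q| = 18, |zone P∩zone Q| = 3.6.
|zone P △ zone Q| = |zone P| + |zone Q| − 2·|zone P∩zone Q| = 16 + 18 − 7.2 = 26.80.

26.80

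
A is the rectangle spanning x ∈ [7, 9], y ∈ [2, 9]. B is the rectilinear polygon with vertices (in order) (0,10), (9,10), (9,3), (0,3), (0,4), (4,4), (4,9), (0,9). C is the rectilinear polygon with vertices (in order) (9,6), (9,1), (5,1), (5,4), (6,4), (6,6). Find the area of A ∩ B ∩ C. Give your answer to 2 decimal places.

The intersection is the polygon with vertices (7,3), (7,6), (9,6), (9,3).
By the shoelace formula its area is 6.00.

6.00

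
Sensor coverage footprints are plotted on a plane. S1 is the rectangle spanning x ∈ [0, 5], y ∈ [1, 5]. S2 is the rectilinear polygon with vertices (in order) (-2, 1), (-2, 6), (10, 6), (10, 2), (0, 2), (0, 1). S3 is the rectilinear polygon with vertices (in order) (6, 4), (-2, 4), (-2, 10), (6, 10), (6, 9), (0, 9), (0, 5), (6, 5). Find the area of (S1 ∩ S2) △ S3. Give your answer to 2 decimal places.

29.00

|S1 ∩ S2| = 15.
|(S1 ∩ S2) ∩ S3| = 5.
|(S1 ∩ S2) △ S3| = 15 + 24 − 10 = 29.00.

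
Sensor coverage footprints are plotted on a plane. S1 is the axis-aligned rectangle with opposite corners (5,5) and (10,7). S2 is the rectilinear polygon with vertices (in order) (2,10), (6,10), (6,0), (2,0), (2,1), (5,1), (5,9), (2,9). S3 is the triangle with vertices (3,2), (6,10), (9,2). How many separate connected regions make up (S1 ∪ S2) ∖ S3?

3

(S1 ∪ S2) ∖ S3 splits into 3 disjoint pieces (area 5, area 5, area 4.3333).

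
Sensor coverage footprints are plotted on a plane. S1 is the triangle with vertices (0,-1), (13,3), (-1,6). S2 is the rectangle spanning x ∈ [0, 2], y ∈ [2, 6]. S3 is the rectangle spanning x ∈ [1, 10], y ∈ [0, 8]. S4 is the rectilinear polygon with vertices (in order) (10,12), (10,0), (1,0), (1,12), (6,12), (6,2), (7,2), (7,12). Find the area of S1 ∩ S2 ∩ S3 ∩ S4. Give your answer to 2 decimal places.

3.46

The intersection is the polygon with vertices (1,2), (1,5.571), (2,5.357), (2,2).
By the shoelace formula its area is 3.46.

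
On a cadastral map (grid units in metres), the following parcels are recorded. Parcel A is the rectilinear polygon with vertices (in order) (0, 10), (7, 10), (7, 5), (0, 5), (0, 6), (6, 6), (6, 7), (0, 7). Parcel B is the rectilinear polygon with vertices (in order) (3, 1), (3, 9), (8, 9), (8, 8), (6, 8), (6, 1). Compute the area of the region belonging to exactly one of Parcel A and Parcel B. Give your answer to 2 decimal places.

|Parcel A| = 29, |Parcel B| = 26, |Parcel A∩Parcel B| = 10.
|Parcel A △ Parcel B| = |Parcel A| + |Parcel B| − 2·|Parcel A∩Parcel B| = 29 + 26 − 20 = 35.00.

35.00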